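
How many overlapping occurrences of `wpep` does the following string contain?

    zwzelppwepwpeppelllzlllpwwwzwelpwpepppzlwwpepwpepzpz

4

Sliding a length-4 window over the 52 characters (49 positions):
  position 11–14: wpep
  position 33–36: wpep
  position 42–45: wpep
  position 46–49: wpep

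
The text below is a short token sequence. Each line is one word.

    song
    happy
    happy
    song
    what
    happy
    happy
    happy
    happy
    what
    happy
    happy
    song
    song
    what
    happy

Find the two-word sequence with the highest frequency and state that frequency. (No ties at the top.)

Bigram frequencies (highest first):
  happy happy: 5
  what happy: 3
  happy song: 2
  song what: 2
  song happy: 1
  happy what: 1
  … (1 more, each ≤ 1)

"happy happy", 5 times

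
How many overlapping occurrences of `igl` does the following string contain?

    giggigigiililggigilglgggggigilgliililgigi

0

Sliding a length-3 window over the 41 characters (39 positions):
  (no match at any position)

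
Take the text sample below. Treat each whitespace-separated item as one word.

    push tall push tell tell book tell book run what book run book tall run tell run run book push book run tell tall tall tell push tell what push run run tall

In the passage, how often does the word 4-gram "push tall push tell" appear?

1

Scanning the 30 overlapping 4-gram windows for "push tall push tell":
  position 1–4: push tall push tell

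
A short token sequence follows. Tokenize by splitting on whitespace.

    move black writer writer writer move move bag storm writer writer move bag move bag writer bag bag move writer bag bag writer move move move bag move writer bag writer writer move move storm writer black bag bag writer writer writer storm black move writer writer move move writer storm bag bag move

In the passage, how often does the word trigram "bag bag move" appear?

2

Scanning the 52 overlapping trigram windows for "bag bag move":
  position 17–19: bag bag move
  position 52–54: bag bag move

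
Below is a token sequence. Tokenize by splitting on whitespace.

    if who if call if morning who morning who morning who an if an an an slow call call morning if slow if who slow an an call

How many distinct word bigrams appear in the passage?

28 tokens → 27 bigram windows in total.
Repeated bigrams (each contributes count−1 duplicates):
  an an: 3
  morning who: 3
  if who: 2
  who morning: 2
6 duplicate windows → 27 − 6 = 21 distinct.

21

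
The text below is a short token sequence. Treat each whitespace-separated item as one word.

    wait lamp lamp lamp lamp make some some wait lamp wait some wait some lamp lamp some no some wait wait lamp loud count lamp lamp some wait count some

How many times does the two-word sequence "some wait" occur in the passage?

Scanning the 29 overlapping bigram windows for "some wait":
  position 8–9: some wait
  position 12–13: some wait
  position 19–20: some wait
  position 27–28: some wait

4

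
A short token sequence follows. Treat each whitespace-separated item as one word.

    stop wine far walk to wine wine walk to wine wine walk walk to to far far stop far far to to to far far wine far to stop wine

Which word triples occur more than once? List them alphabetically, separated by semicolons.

Trigram counts meeting the condition (more than once):
  to far far: 2
  to to far: 2
  to wine wine: 2
  walk to wine: 2
  wine wine walk: 2

to far far; to to far; to wine wine; walk to wine; wine wine walk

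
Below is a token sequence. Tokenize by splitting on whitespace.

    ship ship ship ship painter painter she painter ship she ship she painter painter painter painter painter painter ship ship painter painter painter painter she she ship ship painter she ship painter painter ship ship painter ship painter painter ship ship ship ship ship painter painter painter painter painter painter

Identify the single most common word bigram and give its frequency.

Bigram frequencies (highest first):
  painter painter: 16
  ship ship: 10
  ship painter: 7
  painter ship: 5
  painter she: 3
  she ship: 3
  … (3 more, each ≤ 2)

"painter painter", 16 times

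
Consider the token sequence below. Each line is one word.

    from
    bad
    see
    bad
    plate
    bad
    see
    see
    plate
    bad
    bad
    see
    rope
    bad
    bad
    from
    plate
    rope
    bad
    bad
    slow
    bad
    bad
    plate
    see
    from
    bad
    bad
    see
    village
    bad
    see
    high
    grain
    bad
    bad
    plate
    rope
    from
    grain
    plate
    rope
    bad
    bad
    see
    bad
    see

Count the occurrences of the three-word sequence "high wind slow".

0

Scanning the 45 overlapping trigram windows for "high wind slow":
  (none found)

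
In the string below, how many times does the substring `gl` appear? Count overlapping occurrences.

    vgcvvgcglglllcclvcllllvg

2

Sliding a length-2 window over the 24 characters (23 positions):
  position 8–9: gl
  position 10–11: gl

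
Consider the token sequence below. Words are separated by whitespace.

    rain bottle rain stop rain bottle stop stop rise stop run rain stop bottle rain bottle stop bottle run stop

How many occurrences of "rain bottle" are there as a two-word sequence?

Scanning the 19 overlapping bigram windows for "rain bottle":
  position 1–2: rain bottle
  position 5–6: rain bottle
  position 15–16: rain bottle

3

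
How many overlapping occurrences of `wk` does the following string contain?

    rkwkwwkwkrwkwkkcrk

Sliding a length-2 window over the 18 characters (17 positions):
  position 3–4: wk
  position 6–7: wk
  position 8–9: wk
  position 11–12: wk
  position 13–14: wk

5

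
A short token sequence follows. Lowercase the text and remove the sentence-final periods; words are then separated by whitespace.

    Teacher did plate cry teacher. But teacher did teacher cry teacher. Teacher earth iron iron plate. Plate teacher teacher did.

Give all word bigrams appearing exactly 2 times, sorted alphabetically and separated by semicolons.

Bigram counts meeting the condition (exactly 2 times):
  cry teacher: 2
  teacher teacher: 2

cry teacher; teacher teacher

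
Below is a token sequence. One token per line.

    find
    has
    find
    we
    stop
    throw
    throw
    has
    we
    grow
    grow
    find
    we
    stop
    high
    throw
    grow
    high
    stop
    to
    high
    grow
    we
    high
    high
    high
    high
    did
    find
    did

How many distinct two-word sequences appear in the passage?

25

30 tokens → 29 bigram windows in total.
Repeated bigrams (each contributes count−1 duplicates):
  high high: 3
  find we: 2
  we stop: 2
4 duplicate windows → 29 − 4 = 25 distinct.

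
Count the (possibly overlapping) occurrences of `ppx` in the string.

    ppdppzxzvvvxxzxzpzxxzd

Sliding a length-3 window over the 22 characters (20 positions):
  (no match at any position)

0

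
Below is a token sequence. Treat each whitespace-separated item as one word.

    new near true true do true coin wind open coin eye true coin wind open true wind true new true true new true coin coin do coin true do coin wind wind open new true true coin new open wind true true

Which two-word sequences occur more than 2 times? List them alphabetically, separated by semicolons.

Bigram counts meeting the condition (more than 2 times):
  coin wind: 3
  new true: 3
  true coin: 4
  true true: 4
  wind open: 3

coin wind; new true; true coin; true true; wind open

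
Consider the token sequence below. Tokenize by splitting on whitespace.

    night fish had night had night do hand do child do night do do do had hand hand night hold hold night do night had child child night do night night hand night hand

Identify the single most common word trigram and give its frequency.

Trigram frequencies (highest first):
  night do night: 2
  night fish had: 1
  fish had night: 1
  had night had: 1
  night had night: 1
  had night do: 1
  … (25 more, each ≤ 1)

"night do night", 2 times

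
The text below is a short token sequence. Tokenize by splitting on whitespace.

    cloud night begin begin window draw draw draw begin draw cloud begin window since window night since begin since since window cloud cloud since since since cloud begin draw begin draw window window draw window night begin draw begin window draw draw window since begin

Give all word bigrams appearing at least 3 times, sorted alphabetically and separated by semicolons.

begin draw; begin window; draw begin; draw draw; draw window; since since; window draw

Bigram counts meeting the condition (at least 3 times):
  begin draw: 4
  begin window: 3
  draw begin: 3
  draw draw: 3
  draw window: 3
  since since: 3
  window draw: 3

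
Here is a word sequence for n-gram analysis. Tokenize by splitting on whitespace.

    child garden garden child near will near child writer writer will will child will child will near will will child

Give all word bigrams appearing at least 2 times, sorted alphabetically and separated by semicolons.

Bigram counts meeting the condition (at least 2 times):
  child will: 2
  near will: 2
  will child: 3
  will near: 2
  will will: 2

child will; near will; will child; will near; will will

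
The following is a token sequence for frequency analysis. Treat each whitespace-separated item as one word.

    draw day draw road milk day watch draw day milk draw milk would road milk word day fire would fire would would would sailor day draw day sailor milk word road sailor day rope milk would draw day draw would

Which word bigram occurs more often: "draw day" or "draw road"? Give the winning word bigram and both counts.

"draw day": 4 occurrences
"draw road": 1 occurrence

"draw day" (4 vs 1)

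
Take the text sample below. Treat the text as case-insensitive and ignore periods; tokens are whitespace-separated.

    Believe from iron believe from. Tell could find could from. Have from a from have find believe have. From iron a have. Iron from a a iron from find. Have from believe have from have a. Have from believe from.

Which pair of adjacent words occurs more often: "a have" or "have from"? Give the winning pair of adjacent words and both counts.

"have from" (5 vs 2)

"a have": 2 occurrences
"have from": 5 occurrences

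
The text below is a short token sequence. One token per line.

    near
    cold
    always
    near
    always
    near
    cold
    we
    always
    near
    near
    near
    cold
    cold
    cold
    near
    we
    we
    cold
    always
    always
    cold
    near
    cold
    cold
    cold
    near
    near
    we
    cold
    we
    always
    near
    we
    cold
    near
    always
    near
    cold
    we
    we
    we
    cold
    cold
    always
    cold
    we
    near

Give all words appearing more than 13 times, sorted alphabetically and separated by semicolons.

cold; near

Unigram counts meeting the condition (more than 13 times):
  cold: 16
  near: 14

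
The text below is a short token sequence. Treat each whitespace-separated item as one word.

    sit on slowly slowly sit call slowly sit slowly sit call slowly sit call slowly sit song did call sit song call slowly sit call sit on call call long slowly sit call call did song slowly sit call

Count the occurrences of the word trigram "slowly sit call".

Scanning the 37 overlapping trigram windows for "slowly sit call":
  position 4–6: slowly sit call
  position 9–11: slowly sit call
  position 12–14: slowly sit call
  position 23–25: slowly sit call
  position 31–33: slowly sit call
  position 37–39: slowly sit call

6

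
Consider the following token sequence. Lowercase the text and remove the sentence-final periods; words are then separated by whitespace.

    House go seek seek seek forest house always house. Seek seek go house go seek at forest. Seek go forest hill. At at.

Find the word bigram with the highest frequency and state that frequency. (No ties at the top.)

Bigram frequencies (highest first):
  seek seek: 3
  house go: 2
  go seek: 2
  seek go: 2
  seek forest: 1
  forest house: 1
  … (11 more, each ≤ 1)

"seek seek", 3 times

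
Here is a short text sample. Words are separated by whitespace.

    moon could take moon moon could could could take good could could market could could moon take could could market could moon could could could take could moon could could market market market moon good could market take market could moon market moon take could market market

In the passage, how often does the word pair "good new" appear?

0

Scanning the 46 overlapping bigram windows for "good new":
  (none found)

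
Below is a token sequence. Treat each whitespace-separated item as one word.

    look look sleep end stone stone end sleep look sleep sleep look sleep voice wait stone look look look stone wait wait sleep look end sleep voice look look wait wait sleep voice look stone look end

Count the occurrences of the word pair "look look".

4

Scanning the 36 overlapping bigram windows for "look look":
  position 1–2: look look
  position 17–18: look look
  position 18–19: look look
  position 28–29: look look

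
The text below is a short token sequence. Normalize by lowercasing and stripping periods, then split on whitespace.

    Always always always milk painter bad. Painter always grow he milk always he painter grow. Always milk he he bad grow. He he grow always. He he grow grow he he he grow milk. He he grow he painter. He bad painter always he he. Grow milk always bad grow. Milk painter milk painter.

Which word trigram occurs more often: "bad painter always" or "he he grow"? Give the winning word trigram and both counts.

"bad painter always": 2 occurrences
"he he grow": 5 occurrences

"he he grow" (5 vs 2)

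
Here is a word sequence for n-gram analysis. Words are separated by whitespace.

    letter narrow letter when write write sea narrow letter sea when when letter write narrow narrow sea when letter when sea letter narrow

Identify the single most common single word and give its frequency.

"letter", 6 times

Unigram frequencies (highest first):
  letter: 6
  narrow: 5
  when: 5
  sea: 4
  write: 3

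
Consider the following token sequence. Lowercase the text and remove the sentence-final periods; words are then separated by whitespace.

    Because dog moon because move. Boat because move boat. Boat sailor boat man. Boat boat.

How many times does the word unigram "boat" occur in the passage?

6

Scanning the 15 tokens for "boat":
  position 6: boat
  position 9: boat
  position 10: boat
  position 12: boat
  position 14: boat
  position 15: boat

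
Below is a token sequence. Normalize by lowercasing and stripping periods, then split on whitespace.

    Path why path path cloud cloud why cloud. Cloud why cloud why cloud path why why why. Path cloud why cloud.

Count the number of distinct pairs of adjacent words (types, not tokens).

9

21 tokens → 20 bigram windows in total.
Repeated bigrams (each contributes count−1 duplicates):
  cloud why: 4
  why cloud: 4
  cloud cloud: 2
  path cloud: 2
  path why: 2
  why path: 2
  why why: 2
11 duplicate windows → 20 − 11 = 9 distinct.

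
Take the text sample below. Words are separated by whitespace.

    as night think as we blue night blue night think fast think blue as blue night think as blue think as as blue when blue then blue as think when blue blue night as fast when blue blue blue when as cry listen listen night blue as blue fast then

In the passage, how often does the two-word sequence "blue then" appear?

1

Scanning the 49 overlapping bigram windows for "blue then":
  position 25–26: blue then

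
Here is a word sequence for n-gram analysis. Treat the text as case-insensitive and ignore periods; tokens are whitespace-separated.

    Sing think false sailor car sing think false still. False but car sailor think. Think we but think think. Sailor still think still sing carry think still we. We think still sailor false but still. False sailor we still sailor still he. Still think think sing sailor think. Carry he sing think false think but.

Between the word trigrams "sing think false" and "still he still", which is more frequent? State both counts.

"sing think false" (3 vs 1)

"sing think false": 3 occurrences
"still he still": 1 occurrence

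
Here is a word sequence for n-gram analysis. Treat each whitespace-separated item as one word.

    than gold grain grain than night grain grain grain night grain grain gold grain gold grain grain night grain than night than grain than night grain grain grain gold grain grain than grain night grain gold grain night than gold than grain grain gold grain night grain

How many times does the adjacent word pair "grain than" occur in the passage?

Scanning the 46 overlapping bigram windows for "grain than":
  position 4–5: grain than
  position 19–20: grain than
  position 23–24: grain than
  position 31–32: grain than

4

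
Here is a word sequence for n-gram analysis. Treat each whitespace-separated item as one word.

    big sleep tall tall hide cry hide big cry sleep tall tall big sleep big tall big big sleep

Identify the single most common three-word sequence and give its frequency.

"sleep tall tall", 2 times

Trigram frequencies (highest first):
  sleep tall tall: 2
  big sleep tall: 1
  tall tall hide: 1
  tall hide cry: 1
  hide cry hide: 1
  cry hide big: 1
  … (10 more, each ≤ 1)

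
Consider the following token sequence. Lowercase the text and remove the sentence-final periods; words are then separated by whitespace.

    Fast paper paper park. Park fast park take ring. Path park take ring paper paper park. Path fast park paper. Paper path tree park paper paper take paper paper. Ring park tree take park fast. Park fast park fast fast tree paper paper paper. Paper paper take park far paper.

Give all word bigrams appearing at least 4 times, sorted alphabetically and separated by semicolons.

fast park; paper paper; park fast

Bigram counts meeting the condition (at least 4 times):
  fast park: 4
  paper paper: 9
  park fast: 4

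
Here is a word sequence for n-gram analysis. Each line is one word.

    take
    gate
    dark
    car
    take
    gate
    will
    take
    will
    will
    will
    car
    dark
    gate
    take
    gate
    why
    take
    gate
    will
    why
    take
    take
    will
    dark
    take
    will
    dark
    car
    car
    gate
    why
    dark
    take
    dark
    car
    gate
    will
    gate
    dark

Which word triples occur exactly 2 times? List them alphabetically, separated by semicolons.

take gate will; take will dark

Trigram counts meeting the condition (exactly 2 times):
  take gate will: 2
  take will dark: 2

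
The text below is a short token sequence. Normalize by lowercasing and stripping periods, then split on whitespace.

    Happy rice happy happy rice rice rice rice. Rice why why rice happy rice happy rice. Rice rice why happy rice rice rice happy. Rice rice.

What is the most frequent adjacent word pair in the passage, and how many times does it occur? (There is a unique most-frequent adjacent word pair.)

Bigram frequencies (highest first):
  rice rice: 9
  happy rice: 6
  rice happy: 4
  rice why: 2
  happy happy: 1
  why why: 1
  … (2 more, each ≤ 1)

"rice rice", 9 times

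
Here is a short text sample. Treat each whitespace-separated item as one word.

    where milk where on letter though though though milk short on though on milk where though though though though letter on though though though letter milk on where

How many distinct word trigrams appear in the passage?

22

28 tokens → 26 trigram windows in total.
Repeated trigrams (each contributes count−1 duplicates):
  though though though: 4
  though though letter: 2
4 duplicate windows → 26 − 4 = 22 distinct.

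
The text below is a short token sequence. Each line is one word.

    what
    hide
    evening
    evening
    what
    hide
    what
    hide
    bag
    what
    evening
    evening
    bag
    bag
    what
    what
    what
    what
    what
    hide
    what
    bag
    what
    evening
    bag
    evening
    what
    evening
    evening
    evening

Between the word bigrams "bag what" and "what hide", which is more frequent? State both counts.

"bag what": 3 occurrences
"what hide": 4 occurrences

"what hide" (4 vs 3)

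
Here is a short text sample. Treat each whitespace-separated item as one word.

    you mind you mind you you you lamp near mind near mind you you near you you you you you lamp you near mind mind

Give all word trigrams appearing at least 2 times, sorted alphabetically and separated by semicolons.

Trigram counts meeting the condition (at least 2 times):
  mind you you: 2
  you mind you: 2
  you you lamp: 2
  you you you: 4

mind you you; you mind you; you you lamp; you you you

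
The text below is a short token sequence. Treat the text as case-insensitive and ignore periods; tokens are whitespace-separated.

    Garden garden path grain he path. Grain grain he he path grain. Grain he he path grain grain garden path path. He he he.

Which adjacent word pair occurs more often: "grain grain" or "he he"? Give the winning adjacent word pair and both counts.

"he he" (4 vs 3)

"grain grain": 3 occurrences
"he he": 4 occurrences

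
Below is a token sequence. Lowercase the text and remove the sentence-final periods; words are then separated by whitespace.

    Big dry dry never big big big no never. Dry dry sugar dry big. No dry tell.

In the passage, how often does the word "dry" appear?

Scanning the 17 tokens for "dry":
  position 2: dry
  position 3: dry
  position 10: dry
  position 11: dry
  position 13: dry
  position 16: dry

6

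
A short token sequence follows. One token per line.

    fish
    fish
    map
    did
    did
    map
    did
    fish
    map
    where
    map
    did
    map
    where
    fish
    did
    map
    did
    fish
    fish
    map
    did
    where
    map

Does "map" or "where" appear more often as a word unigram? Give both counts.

"map": 8 occurrences
"where": 3 occurrences

"map" (8 vs 3)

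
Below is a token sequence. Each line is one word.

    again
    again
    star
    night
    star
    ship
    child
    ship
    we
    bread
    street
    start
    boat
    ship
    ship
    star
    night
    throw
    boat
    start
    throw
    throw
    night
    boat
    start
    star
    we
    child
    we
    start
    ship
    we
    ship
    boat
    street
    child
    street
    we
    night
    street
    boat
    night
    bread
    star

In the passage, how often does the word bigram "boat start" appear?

Scanning the 43 overlapping bigram windows for "boat start":
  position 19–20: boat start
  position 24–25: boat start

2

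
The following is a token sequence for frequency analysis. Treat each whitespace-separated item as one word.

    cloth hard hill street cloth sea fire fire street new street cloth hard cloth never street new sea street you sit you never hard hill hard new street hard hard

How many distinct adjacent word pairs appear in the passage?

24

30 tokens → 29 bigram windows in total.
Repeated bigrams (each contributes count−1 duplicates):
  cloth hard: 2
  hard hill: 2
  new street: 2
  street cloth: 2
  street new: 2
5 duplicate windows → 29 − 5 = 24 distinct.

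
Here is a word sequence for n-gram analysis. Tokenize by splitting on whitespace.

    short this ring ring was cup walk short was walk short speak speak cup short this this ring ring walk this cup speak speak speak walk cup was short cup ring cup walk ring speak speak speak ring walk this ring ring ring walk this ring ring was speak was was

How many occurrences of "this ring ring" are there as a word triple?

Scanning the 49 overlapping trigram windows for "this ring ring":
  position 2–4: this ring ring
  position 17–19: this ring ring
  position 40–42: this ring ring
  position 45–47: this ring ring

4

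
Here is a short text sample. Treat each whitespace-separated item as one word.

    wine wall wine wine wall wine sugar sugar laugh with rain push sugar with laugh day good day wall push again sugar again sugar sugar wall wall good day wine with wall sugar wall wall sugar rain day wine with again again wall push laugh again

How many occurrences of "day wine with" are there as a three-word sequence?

Scanning the 44 overlapping trigram windows for "day wine with":
  position 29–31: day wine with
  position 38–40: day wine with

2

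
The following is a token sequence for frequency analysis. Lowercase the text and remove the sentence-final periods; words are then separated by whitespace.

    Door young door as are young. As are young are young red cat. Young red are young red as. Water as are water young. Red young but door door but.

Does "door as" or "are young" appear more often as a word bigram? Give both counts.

"door as": 1 occurrence
"are young": 4 occurrences

"are young" (4 vs 1)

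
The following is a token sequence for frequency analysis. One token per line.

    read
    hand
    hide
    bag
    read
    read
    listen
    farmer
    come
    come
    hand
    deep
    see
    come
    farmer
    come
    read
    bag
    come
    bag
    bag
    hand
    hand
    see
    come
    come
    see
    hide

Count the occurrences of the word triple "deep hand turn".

0

Scanning the 26 overlapping trigram windows for "deep hand turn":
  (none found)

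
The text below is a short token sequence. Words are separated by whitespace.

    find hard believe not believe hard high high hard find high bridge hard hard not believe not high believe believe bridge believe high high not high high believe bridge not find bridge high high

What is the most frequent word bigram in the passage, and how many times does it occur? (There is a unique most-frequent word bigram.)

"high high", 4 times

Bigram frequencies (highest first):
  high high: 4
  believe not: 2
  not believe: 2
  not high: 2
  high believe: 2
  believe bridge: 2
  … (19 more, each ≤ 1)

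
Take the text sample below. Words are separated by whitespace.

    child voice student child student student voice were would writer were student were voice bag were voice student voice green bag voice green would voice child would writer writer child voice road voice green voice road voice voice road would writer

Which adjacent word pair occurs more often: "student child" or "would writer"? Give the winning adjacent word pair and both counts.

"student child": 1 occurrence
"would writer": 3 occurrences

"would writer" (3 vs 1)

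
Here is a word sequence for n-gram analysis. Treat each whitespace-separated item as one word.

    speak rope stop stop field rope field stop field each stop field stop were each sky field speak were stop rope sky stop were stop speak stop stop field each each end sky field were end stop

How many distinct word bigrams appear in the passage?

37 tokens → 36 bigram windows in total.
Repeated bigrams (each contributes count−1 duplicates):
  stop field: 4
  field each: 2
  field stop: 2
  sky field: 2
  stop stop: 2
  stop were: 2
  were stop: 2
9 duplicate windows → 36 − 9 = 27 distinct.

27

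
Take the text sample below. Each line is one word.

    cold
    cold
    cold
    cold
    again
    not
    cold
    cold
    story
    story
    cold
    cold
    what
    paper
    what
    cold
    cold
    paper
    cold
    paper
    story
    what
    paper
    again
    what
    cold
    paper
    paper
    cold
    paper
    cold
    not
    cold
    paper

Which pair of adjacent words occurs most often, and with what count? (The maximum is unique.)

Bigram frequencies (highest first):
  cold cold: 6
  cold paper: 5
  paper cold: 3
  not cold: 2
  what paper: 2
  what cold: 2
  … (13 more, each ≤ 1)

"cold cold", 6 times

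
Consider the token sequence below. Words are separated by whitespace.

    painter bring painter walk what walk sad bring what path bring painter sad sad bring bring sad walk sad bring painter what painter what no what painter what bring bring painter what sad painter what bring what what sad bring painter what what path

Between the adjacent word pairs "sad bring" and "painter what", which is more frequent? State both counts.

"painter what" (6 vs 4)

"sad bring": 4 occurrences
"painter what": 6 occurrences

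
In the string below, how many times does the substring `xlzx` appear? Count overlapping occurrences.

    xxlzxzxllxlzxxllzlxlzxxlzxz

4

Sliding a length-4 window over the 27 characters (24 positions):
  position 2–5: xlzx
  position 10–13: xlzx
  position 19–22: xlzx
  position 23–26: xlzx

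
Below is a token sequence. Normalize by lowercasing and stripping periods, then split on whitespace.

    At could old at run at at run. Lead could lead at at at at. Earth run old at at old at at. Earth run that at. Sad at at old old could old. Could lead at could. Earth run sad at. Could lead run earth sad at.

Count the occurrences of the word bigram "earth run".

Scanning the 47 overlapping bigram windows for "earth run":
  position 16–17: earth run
  position 24–25: earth run
  position 39–40: earth run

3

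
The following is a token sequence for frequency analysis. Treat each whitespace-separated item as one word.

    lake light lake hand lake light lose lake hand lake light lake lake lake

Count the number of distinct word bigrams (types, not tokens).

7

14 tokens → 13 bigram windows in total.
Repeated bigrams (each contributes count−1 duplicates):
  lake light: 3
  hand lake: 2
  lake hand: 2
  lake lake: 2
  light lake: 2
6 duplicate windows → 13 − 6 = 7 distinct.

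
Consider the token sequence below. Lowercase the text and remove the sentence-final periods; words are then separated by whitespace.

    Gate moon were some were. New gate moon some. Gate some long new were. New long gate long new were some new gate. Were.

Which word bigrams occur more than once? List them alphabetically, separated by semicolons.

gate moon; long new; new gate; new were; were new; were some

Bigram counts meeting the condition (more than once):
  gate moon: 2
  long new: 2
  new gate: 2
  new were: 2
  were new: 2
  were some: 2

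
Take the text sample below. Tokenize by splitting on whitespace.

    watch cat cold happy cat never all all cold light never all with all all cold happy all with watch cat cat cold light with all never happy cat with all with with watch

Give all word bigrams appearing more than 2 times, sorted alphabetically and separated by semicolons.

all with; with all

Bigram counts meeting the condition (more than 2 times):
  all with: 3
  with all: 3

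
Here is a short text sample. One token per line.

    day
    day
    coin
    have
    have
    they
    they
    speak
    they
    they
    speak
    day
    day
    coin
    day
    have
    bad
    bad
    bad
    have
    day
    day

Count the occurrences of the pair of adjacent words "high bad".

Scanning the 21 overlapping bigram windows for "high bad":
  (none found)

0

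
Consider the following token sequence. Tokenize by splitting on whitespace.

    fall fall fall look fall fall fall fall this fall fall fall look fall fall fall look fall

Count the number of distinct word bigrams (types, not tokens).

5

18 tokens → 17 bigram windows in total.
Repeated bigrams (each contributes count−1 duplicates):
  fall fall: 9
  fall look: 3
  look fall: 3
12 duplicate windows → 17 − 12 = 5 distinct.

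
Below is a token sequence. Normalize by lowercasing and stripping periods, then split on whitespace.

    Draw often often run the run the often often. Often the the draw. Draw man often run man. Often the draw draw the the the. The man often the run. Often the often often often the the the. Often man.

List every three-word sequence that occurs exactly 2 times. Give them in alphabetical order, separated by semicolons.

Trigram counts meeting the condition (exactly 2 times):
  man often the: 2
  often often often: 2
  often often the: 2
  often the the: 2
  the draw draw: 2
  the often often: 2

man often the; often often often; often often the; often the the; the draw draw; the often often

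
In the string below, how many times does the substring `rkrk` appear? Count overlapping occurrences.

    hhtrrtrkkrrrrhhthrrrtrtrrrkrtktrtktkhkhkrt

0

Sliding a length-4 window over the 42 characters (39 positions):
  (no match at any position)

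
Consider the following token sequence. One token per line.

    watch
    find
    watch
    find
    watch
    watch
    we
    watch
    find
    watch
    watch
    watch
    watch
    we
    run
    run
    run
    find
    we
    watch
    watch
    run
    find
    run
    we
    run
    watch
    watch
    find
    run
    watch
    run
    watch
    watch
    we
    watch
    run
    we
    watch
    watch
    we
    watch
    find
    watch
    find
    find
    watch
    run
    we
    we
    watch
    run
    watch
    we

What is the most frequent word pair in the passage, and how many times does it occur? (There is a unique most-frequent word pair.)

Bigram frequencies (highest first):
  watch watch: 8
  watch find: 6
  we watch: 6
  find watch: 5
  watch we: 5
  watch run: 5
  … (9 more, each ≤ 4)

"watch watch", 8 times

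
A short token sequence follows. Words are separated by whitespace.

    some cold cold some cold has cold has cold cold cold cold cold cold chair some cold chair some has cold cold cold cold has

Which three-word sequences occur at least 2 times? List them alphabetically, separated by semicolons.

Trigram counts meeting the condition (at least 2 times):
  cold chair some: 2
  cold cold cold: 6
  cold has cold: 2
  has cold cold: 2

cold chair some; cold cold cold; cold has cold; has cold cold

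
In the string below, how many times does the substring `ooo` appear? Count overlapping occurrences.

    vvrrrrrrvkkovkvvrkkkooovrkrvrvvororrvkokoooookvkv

Sliding a length-3 window over the 49 characters (47 positions):
  position 21–23: ooo
  position 41–43: ooo
  position 42–44: ooo
  position 43–45: ooo

4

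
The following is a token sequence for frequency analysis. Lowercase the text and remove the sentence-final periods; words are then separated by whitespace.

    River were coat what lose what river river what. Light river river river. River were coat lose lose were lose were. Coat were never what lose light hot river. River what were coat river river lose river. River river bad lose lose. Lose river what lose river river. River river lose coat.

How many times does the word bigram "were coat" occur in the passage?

4

Scanning the 51 overlapping bigram windows for "were coat":
  position 2–3: were coat
  position 15–16: were coat
  position 21–22: were coat
  position 32–33: were coat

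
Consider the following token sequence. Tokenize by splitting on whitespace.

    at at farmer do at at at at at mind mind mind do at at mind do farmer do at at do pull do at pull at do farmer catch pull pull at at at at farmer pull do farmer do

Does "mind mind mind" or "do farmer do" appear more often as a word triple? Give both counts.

"mind mind mind": 1 occurrence
"do farmer do": 2 occurrences

"do farmer do" (2 vs 1)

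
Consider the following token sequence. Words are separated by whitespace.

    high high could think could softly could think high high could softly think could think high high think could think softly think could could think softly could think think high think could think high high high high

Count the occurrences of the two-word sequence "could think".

7

Scanning the 36 overlapping bigram windows for "could think":
  position 3–4: could think
  position 7–8: could think
  position 14–15: could think
  position 19–20: could think
  position 24–25: could think
  position 27–28: could think
  position 32–33: could think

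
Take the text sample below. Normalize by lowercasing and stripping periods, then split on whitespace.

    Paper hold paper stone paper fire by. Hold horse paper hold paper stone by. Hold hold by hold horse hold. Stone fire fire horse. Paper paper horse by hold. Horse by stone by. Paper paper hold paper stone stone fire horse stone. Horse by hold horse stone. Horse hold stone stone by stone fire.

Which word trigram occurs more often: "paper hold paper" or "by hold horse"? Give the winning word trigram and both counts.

"by hold horse" (4 vs 3)

"paper hold paper": 3 occurrences
"by hold horse": 4 occurrences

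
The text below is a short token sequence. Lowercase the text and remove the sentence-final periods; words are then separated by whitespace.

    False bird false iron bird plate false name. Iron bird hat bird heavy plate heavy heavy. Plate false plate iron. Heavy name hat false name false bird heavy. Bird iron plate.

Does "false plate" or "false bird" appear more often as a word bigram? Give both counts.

"false bird" (2 vs 1)

"false plate": 1 occurrence
"false bird": 2 occurrences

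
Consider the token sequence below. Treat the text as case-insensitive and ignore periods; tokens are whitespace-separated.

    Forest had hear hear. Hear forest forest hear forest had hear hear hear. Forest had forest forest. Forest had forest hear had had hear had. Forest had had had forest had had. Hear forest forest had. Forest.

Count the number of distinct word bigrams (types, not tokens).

9

37 tokens → 36 bigram windows in total.
Repeated bigrams (each contributes count−1 duplicates):
  forest had: 7
  had forest: 5
  forest forest: 4
  had had: 4
  had hear: 4
  hear forest: 4
  hear hear: 4
  forest hear: 2
  … (1 more repeated)
27 duplicate windows → 36 − 27 = 9 distinct.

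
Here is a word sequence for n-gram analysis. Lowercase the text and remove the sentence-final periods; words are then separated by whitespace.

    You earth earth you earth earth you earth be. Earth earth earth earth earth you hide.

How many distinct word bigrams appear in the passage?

16 tokens → 15 bigram windows in total.
Repeated bigrams (each contributes count−1 duplicates):
  earth earth: 6
  earth you: 3
  you earth: 3
9 duplicate windows → 15 − 9 = 6 distinct.

6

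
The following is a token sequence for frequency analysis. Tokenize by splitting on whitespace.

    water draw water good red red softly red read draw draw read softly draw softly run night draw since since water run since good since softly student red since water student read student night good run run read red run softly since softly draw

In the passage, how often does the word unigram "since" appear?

6

Scanning the 44 tokens for "since":
  position 19: since
  position 20: since
  position 23: since
  position 25: since
  position 29: since
  position 42: since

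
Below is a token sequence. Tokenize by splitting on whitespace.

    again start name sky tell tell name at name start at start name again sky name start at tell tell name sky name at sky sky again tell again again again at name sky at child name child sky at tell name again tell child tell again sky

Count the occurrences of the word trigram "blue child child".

Scanning the 46 overlapping trigram windows for "blue child child":
  (none found)

0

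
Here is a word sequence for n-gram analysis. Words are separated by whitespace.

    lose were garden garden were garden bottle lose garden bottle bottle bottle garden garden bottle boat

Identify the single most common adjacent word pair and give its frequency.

"garden bottle", 3 times

Bigram frequencies (highest first):
  garden bottle: 3
  were garden: 2
  garden garden: 2
  bottle bottle: 2
  lose were: 1
  garden were: 1
  … (4 more, each ≤ 1)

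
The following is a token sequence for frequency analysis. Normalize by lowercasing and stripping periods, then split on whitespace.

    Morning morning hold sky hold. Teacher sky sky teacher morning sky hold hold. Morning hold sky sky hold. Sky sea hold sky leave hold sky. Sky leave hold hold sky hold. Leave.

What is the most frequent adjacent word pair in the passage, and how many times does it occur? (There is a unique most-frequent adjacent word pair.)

Bigram frequencies (highest first):
  hold sky: 6
  sky hold: 4
  sky sky: 3
  morning hold: 2
  hold hold: 2
  sky leave: 2
  … (11 more, each ≤ 2)

"hold sky", 6 times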